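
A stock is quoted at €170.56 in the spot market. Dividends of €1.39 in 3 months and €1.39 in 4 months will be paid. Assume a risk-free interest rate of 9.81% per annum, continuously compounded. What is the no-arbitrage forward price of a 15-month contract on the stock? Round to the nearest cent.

PV(dividends) I = 1.39·e^(−0.0981·3/12) + 1.39·e^(−0.0981·4/12)
I = 1.3563 + 1.3453 = 2.7016
F = (S − I)·e^(rT) = (170.56 − 2.7016) · e^(0.0981·15/12)
= 167.8584 · e^0.122625 = 167.8584 × 1.130460 = €189.76

€189.76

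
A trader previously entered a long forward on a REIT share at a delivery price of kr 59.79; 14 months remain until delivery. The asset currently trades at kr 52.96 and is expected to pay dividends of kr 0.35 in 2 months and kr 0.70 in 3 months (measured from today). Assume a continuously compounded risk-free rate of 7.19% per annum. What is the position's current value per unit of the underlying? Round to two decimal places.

-kr 3.05

PV(remaining dividends) I = 0.35·e^(−0.0719·2/12) + 0.70·e^(−0.0719·3/12) = 1.0334
Current forward F = (S − I)·e^(rT) = (52.96 − 1.0334)·e^(0.0719·14/12) = 51.9266 × 1.087502 = 56.4703
Value (long) = (F − K)·e^(−rT) = (56.4703 − 59.79) × 0.919539 = -3.0526
Value = -kr 3.05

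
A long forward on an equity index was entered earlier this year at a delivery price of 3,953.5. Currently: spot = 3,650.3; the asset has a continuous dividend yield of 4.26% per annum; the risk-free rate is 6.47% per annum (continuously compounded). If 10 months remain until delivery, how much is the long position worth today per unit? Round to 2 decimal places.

Current fair forward for the remaining 10 months: F = S·e^((r − q)·T), (r − q) = 0.0647 − 0.0426 = 0.0221
F = 3650.3 · e^(0.0221 × 10/12) = 3650.3 × 1.01858730 = 3718.1492
Value of long forward = (F − K)·e^(−rT) = (3718.1492 − 3953.5) · e^(−0.0647·10/12)
= -235.3508 × 0.94751106 = -223.00

-223.00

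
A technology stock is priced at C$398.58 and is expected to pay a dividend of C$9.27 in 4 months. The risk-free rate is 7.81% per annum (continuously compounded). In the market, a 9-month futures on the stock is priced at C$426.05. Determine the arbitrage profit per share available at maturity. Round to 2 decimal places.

C$13.00 per share

PV(dividends) I = 9.27·e^(−0.0781·4/12) = 9.0318
Fair futures F* = (S − I)·e^(rT) = (398.58 − 9.0318)·e^0.058575 = 389.5482 × 1.060325 = 413.0477
Market C$426.05 > fair 413.0477: forward overpriced → cash-and-carry (borrow at r, buy the stock and collect the dividends, short the forward).
Profit at T = |F_mkt − F*| = |426.05 − 413.0477| = C$13.00 per share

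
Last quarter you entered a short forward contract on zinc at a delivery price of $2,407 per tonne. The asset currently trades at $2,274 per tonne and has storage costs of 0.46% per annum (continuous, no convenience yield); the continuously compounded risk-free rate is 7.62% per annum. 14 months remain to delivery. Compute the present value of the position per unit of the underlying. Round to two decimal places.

Current fair forward for the remaining 14 months: F = S·e^((r + u)·T), (r + u) = 0.0762 + 0.0046 = 0.0808
F = 2274 · e^(0.0808 × 14/12) = 2274 × 1.09885273 = 2498.7911
Value of long forward = (F − K)·e^(−rT) = (2498.7911 − 2407) · e^(−0.0762·14/12)
= 91.7911 × 0.91493706 = 83.98
Short position value = −(long value) = -$83.98

-$83.98 per tonne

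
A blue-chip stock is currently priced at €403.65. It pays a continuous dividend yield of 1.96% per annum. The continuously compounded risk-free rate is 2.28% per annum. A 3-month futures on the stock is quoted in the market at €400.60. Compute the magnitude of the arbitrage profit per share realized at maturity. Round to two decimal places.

Fair futures: F* = S·e^(carry·T), with carry = (r − q) = 0.0228 − 0.0196 = 0.0032
F* = 403.65 · e^(0.0032 × 3/12) = 403.65 · e^0.000800 = 403.65 × 1.000800 = €403.9729
Market €400.60 < fair €403.9729: forward underpriced → reverse cash-and-carry (short spot, go long the forward).
At maturity, profit = |F_mkt − F*| = |400.60 − 403.9729| = €3.37 per share

€3.37 per share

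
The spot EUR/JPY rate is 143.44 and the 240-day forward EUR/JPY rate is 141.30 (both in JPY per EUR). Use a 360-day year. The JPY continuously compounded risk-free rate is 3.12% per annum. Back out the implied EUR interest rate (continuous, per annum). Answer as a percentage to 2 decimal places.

5.37%

F = S·e^((r_JPY − r_EUR)T) ⇒ r_EUR = r_JPY − ln(F/S)/T
ln(141.30/143.44) = -0.015032; /(240/360) = -0.022548
r_EUR = 0.0312 + 0.022548 = 0.053748
r_EUR = 5.37%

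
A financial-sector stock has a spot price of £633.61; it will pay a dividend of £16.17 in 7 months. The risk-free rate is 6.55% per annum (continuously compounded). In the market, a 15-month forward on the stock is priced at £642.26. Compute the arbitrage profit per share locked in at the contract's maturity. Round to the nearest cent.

£28.52 per share

PV(dividends) I = 16.17·e^(−0.0655·7/12) = 15.5638
Fair forward F* = (S − I)·e^(rT) = (633.61 − 15.5638)·e^0.081875 = 618.0462 × 1.085320 = 670.7779
Market £642.26 < fair 670.7779: forward underpriced → reverse cash-and-carry (short the stock, invest proceeds at r, pay the dividends, go long the forward).
Profit at T = |F_mkt − F*| = |642.26 − 670.7779| = £28.52 per share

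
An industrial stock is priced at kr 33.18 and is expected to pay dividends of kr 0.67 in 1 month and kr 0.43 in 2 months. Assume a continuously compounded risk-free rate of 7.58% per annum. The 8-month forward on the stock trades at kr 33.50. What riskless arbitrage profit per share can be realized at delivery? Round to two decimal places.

kr 0.25 per share

PV(dividends) I = 0.67·e^(−0.0758·1/12) + 0.43·e^(−0.0758·2/12) = 1.0904
Fair forward F* = (S − I)·e^(rT) = (33.18 − 1.0904)·e^0.050533 = 32.0896 × 1.051832 = 33.7529
Market kr 33.50 < fair 33.7529: forward underpriced → reverse cash-and-carry (short the stock, invest proceeds at r, pay the dividends, go long the forward).
Profit at T = |F_mkt − F*| = |33.50 − 33.7529| = kr 0.25 per share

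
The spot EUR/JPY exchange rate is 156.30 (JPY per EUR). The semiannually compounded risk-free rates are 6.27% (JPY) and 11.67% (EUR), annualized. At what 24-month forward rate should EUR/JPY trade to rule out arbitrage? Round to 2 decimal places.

140.95

By covered interest parity, F = S · (1+r_JPY/2)^(2T) / (1+r_EUR/2)^(2T)
= 156.30 × 1.131421 / 1.254635 = 156.30 × 0.901793
F = 140.95 JPY per EUR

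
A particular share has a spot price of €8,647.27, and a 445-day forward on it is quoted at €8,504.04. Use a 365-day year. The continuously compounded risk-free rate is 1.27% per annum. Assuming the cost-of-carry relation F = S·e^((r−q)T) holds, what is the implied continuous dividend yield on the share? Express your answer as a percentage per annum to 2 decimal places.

From F = S·e^((r−q)T): (r − q) = ln(F/S)/T
ln(8504.04/8647.27) = ln(0.983436) = -0.016703
(r − q) = -0.016703 / (445/365) = -0.013700
q = r − ln(F/S)/T = 0.0127 + 0.013700 = 0.026400
q = 2.64%

2.64%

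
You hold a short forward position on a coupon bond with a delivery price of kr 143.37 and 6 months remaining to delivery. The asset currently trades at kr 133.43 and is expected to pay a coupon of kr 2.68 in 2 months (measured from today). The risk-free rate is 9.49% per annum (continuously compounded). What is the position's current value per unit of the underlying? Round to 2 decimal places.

kr 5.93

PV(remaining coupons) I = 2.68·e^(−0.0949·2/12) = 2.6379
Current forward F = (S − I)·e^(rT) = (133.43 − 2.6379)·e^(0.0949·6/12) = 130.7921 × 1.048594 = 137.1478
Value (long) = (F − K)·e^(−rT) = (137.1478 − 143.37) × 0.953658 = -5.9339
Short position value = −(long value) = kr 5.93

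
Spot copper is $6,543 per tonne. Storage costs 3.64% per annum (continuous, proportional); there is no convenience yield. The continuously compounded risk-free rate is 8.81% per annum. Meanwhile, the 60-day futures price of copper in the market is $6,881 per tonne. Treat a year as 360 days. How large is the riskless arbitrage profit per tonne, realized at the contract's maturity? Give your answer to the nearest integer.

Fair futures: F* = S·e^(carry·T), with carry = (r + u) = 0.0881 + 0.0364 = 0.1245
F* = 6543 · e^(0.1245 × 60/360) = 6543 · e^0.020750 = 6543 × 1.020967 = $6680.1871
Market $6881 > fair $6680.1871: forward overpriced → cash-and-carry (buy spot, short the forward).
At maturity, profit = |F_mkt − F*| = |6881 − 6680.1871| = $201 per tonne

$201 per tonne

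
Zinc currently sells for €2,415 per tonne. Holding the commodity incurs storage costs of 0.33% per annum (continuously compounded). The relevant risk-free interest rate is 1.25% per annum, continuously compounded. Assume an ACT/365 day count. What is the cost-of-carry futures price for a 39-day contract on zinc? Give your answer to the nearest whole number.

€2,419 per tonne

Net carry = r + u − y = 0.0125 + 0.0033 − 0.0000 = 0.0158
F = S·e^((r+u−y)T) = 2415 · e^(0.0158 × 39/365) = 2415 · e^0.001688
= 2415 × 1.001689 = €2,419 per tonne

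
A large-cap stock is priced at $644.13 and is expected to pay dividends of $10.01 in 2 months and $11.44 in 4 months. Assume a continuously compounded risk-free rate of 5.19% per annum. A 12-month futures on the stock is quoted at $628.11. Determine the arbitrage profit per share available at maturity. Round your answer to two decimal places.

PV(dividends) I = 10.01·e^(−0.0519·2/12) + 11.44·e^(−0.0519·4/12) = 21.1676
Fair futures F* = (S − I)·e^(rT) = (644.13 − 21.1676)·e^0.051900 = 622.9624 × 1.053270 = 656.1476
Market $628.11 < fair 656.1476: forward underpriced → reverse cash-and-carry (short the stock, invest proceeds at r, pay the dividends, go long the forward).
Profit at T = |F_mkt − F*| = |628.11 − 656.1476| = $28.04 per share

$28.04 per share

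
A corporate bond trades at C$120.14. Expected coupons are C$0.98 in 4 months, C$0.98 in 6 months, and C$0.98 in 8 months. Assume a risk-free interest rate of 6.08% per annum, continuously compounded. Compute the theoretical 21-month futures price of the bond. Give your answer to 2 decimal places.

PV(coupons) I = 0.98·e^(−0.0608·4/12) + 0.98·e^(−0.0608·6/12) + 0.98·e^(−0.0608·8/12)
I = 0.9603 + 0.9507 + 0.9411 = 2.8521
F = (S − I)·e^(rT) = (120.14 − 2.8521) · e^(0.0608·21/12)
= 117.2879 · e^0.106400 = 117.2879 × 1.112267 = C$130.46

C$130.46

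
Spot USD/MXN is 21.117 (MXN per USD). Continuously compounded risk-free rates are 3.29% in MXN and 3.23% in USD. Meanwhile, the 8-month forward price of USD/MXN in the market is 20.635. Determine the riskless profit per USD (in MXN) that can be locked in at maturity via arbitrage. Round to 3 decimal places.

0.490 per USD (in MXN)

Fair forward: F* = S·e^(carry·T), with carry = (r_MXN − r_USD) = 0.0329 − 0.0323 = 0.0006
F* = 21.117 · e^(0.0006 × 8/12) = 21.117 · e^0.000400 = 21.117 × 1.000400 = 21.1254
Market 20.635 < fair 21.1254: forward underpriced → reverse cash-and-carry (short spot, go long the forward).
At maturity, profit = |F_mkt − F*| = |20.635 − 21.1254| = 0.490 per USD (in MXN)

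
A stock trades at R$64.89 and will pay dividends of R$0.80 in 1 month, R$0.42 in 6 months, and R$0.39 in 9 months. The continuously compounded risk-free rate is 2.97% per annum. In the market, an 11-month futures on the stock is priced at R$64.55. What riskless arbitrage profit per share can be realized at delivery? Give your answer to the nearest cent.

R$0.49 per share

PV(dividends) I = 0.80·e^(−0.0297·1/12) + 0.42·e^(−0.0297·6/12) + 0.39·e^(−0.0297·9/12) = 1.5932
Fair futures F* = (S − I)·e^(rT) = (64.89 − 1.5932)·e^0.027225 = 63.2968 × 1.027599 = 65.0437
Market R$64.55 < fair 65.0437: forward underpriced → reverse cash-and-carry (short the stock, invest proceeds at r, pay the dividends, go long the forward).
Profit at T = |F_mkt − F*| = |64.55 − 65.0437| = R$0.49 per share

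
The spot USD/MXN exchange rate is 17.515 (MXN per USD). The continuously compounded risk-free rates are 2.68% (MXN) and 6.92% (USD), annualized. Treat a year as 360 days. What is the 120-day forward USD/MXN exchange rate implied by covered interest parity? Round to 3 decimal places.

17.269

F = S·e^((r_MXN − r_USD)T) = 17.515 · e^((0.0268 − 0.0692) × 120/360)
= 17.515 · e^-0.014133 = 17.515 × 0.985966
F = 17.269 MXN per USD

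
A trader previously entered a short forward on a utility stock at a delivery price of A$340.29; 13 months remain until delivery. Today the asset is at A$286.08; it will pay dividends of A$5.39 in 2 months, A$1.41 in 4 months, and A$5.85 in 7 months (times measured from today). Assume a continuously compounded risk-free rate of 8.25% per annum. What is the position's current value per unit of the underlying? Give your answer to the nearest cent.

PV(remaining dividends) I = 5.39·e^(−0.0825·2/12) + 1.41·e^(−0.0825·4/12) + 5.85·e^(−0.0825·7/12) = 12.2633
Current forward F = (S − I)·e^(rT) = (286.08 − 12.2633)·e^(0.0825·13/12) = 273.8167 × 1.093491 = 299.4161
Value (long) = (F − K)·e^(−rT) = (299.4161 − 340.29) × 0.914503 = -37.3793
Short position value = −(long value) = A$37.38

A$37.38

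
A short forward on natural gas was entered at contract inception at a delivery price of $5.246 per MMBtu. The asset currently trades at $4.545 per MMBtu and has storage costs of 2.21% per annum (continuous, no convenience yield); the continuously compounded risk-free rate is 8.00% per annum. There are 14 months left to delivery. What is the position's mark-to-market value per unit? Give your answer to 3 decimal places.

$0.115 per MMBtu

Current fair forward for the remaining 14 months: F = S·e^((r + u)·T), (r + u) = 0.0800 + 0.0221 = 0.1021
F = 4.545 · e^(0.1021 × 14/12) = 4.545 × 1.126501 = 5.1199
Value of long forward = (F − K)·e^(−rT) = (5.1199 − 5.246) · e^(−0.0800·14/12)
= -0.1261 × 0.910890 = -0.115
Short position value = −(long value) = $0.115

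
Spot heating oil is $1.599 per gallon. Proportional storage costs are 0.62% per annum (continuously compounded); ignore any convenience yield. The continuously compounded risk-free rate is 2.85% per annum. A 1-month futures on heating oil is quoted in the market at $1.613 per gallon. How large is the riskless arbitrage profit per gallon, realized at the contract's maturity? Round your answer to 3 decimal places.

Fair futures: F* = S·e^(carry·T), with carry = (r + u) = 0.0285 + 0.0062 = 0.0347
F* = 1.599 · e^(0.0347 × 1/12) = 1.599 · e^0.002892 = 1.599 × 1.002896 = $1.6036
Market $1.613 > fair $1.6036: forward overpriced → cash-and-carry (buy spot, short the forward).
At maturity, profit = |F_mkt − F*| = |1.613 − 1.6036| = $0.009 per gallon

$0.009 per gallon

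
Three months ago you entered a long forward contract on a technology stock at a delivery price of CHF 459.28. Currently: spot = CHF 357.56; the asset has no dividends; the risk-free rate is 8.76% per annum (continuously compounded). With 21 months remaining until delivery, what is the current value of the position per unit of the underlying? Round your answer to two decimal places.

Current fair forward for the remaining 21 months: F = S·e^(r·T), r = 0.0876
F = 357.56 · e^(0.0876 × 21/12) = 357.56 × 1.165675 = 416.7988
Value of long forward = (F − K)·e^(−rT) = (416.7988 − 459.28) · e^(−0.0876·21/12)
= -42.4812 × 0.857872 = -36.44

-CHF 36.44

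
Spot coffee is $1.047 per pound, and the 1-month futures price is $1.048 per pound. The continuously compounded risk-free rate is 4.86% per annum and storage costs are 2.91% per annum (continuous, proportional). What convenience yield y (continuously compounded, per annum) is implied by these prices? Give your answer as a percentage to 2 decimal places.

F = S·e^((r+u−y)T) ⇒ (r+u−y) = ln(F/S)/T
ln(1.048/1.047) = 0.000955; /T ⇒ 0.011460
y = r + u − ln(F/S)/T = 0.0486 + 0.0291 − 0.011460 = 0.066240
y = 6.62%

6.62%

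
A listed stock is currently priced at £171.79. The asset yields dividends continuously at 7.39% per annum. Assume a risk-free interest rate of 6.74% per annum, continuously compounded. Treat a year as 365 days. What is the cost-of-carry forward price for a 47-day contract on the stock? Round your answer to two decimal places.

F = S·e^((r − q)T) = 171.79 · e^((0.0674 − 0.0739) × 47/365)
= 171.79 · e^-0.000837 = 171.79 × 0.999163
F = £171.65

£171.65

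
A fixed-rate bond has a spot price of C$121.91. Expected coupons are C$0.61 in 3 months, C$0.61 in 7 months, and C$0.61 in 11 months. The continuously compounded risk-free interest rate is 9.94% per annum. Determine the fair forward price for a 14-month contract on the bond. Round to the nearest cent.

C$134.96

PV(coupons) I = 0.61·e^(−0.0994·3/12) + 0.61·e^(−0.0994·7/12) + 0.61·e^(−0.0994·11/12)
I = 0.5950 + 0.5756 + 0.5569 = 1.7275
F = (S − I)·e^(rT) = (121.91 − 1.7275) · e^(0.0994·14/12)
= 120.1825 · e^0.115967 = 120.1825 × 1.122959 = C$134.96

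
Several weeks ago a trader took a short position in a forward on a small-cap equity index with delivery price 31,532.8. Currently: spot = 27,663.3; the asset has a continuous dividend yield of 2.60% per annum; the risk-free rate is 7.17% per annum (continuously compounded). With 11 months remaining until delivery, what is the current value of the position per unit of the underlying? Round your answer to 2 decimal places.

2515.16

Current fair forward for the remaining 11 months: F = S·e^((r − q)·T), (r − q) = 0.0717 − 0.0260 = 0.0457
F = 27663.3 · e^(0.0457 × 11/12) = 27663.3 × 1.04278150 = 28846.7775
Value of long forward = (F − K)·e^(−rT) = (28846.7775 − 31532.8) · e^(−0.0717·11/12)
= -2686.0225 × 0.93638834 = -2515.16
Short position value = −(long value) = 2515.16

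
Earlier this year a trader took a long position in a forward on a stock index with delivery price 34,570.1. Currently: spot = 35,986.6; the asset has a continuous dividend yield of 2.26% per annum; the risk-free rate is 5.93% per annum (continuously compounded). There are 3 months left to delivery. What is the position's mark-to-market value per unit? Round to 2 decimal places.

Current fair forward for the remaining 3 months: F = S·e^((r − q)·T), (r − q) = 0.0593 − 0.0226 = 0.0367
F = 35986.6 · e^(0.0367 × 3/12) = 35986.6 × 1.00921722 = 36318.2964
Value of long forward = (F − K)·e^(−rT) = (36318.2964 − 34570.1) · e^(−0.0593·3/12)
= 1748.1964 × 0.98528435 = 1722.47

1722.47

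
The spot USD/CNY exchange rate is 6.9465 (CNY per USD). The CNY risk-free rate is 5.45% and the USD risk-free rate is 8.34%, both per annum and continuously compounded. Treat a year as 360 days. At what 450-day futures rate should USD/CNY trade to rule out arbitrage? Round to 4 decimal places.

6.7000

F = S·e^((r_CNY − r_USD)T) = 6.9465 · e^((0.0545 − 0.0834) × 450/360)
= 6.9465 · e^-0.036125 = 6.9465 × 0.964520
F = 6.7000 CNY per USD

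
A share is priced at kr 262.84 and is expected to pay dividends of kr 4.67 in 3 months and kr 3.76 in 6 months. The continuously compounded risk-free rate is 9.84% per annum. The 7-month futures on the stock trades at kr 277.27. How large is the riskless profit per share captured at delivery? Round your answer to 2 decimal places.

kr 7.52 per share

PV(dividends) I = 4.67·e^(−0.0984·3/12) + 3.76·e^(−0.0984·6/12) = 8.1360
Fair futures F* = (S − I)·e^(rT) = (262.84 − 8.1360)·e^0.057400 = 254.7040 × 1.059079 = 269.7517
Market kr 277.27 > fair 269.7517: forward overpriced → cash-and-carry (borrow at r, buy the stock and collect the dividends, short the forward).
Profit at T = |F_mkt − F*| = |277.27 − 269.7517| = kr 7.52 per share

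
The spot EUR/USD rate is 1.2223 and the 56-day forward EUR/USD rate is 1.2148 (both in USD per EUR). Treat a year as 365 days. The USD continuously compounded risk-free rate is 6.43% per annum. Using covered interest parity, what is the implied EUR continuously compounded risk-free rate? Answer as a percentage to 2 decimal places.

10.44%

F = S·e^((r_USD − r_EUR)T) ⇒ r_EUR = r_USD − ln(F/S)/T
ln(1.2148/1.2223) = -0.006155; /(56/365) = -0.040117
r_EUR = 0.0643 + 0.040117 = 0.104417
r_EUR = 10.44%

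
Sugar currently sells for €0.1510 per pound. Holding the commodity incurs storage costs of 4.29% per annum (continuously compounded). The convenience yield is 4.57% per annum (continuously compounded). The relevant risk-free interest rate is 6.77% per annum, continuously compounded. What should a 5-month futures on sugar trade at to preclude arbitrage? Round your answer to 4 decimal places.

Net carry = r + u − y = 0.0677 + 0.0429 − 0.0457 = 0.0649
F = S·e^((r+u−y)T) = 0.1510 · e^(0.0649 × 5/12) = 0.1510 · e^0.027042
= 0.1510 × 1.027411 = €0.1551 per pound

€0.1551 per pound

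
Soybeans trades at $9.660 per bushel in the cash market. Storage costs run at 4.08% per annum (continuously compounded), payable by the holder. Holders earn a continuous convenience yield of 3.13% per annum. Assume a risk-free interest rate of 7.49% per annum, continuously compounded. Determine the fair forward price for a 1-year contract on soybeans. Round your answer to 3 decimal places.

$10.511 per bushel

Net carry = r + u − y = 0.0749 + 0.0408 − 0.0313 = 0.0844
F = S·e^((r+u−y)T) = 9.660 · e^(0.0844 × 1) = 9.660 · e^0.084400
= 9.660 × 1.088064 = $10.511 per bushel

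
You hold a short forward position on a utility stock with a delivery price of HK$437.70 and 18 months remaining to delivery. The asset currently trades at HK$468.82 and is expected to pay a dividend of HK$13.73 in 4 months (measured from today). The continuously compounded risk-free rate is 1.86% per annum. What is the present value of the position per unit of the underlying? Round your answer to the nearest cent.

PV(remaining dividends) I = 13.73·e^(−0.0186·4/12) = 13.6451
Current forward F = (S − I)·e^(rT) = (468.82 − 13.6451)·e^(0.0186·18/12) = 455.1749 × 1.028293 = 468.0532
Value (long) = (F − K)·e^(−rT) = (468.0532 − 437.70) × 0.972486 = 29.5181
Short position value = −(long value) = -HK$29.52

-HK$29.52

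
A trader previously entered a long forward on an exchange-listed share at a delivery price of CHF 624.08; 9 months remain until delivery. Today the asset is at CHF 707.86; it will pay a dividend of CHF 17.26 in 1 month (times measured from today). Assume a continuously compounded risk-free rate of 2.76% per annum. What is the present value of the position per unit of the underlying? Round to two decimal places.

CHF 79.35

PV(remaining dividends) I = 17.26·e^(−0.0276·1/12) = 17.2203
Current forward F = (S − I)·e^(rT) = (707.86 − 17.2203)·e^(0.0276·9/12) = 690.6397 × 1.020916 = 705.0851
Value (long) = (F − K)·e^(−rT) = (705.0851 − 624.08) × 0.979513 = 79.3455
Value = CHF 79.35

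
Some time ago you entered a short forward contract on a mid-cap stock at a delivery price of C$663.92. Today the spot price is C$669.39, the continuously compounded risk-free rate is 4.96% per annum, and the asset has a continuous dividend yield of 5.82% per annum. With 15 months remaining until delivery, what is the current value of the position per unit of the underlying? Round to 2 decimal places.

C$1.59

Current fair forward for the remaining 15 months: F = S·e^((r − q)·T), (r − q) = 0.0496 − 0.0582 = -0.0086
F = 669.39 · e^(-0.0086 × 15/12) = 669.39 × 0.989308 = 662.2329
Value of long forward = (F − K)·e^(−rT) = (662.2329 − 663.92) · e^(−0.0496·15/12)
= -1.6871 × 0.939883 = -1.59
Short position value = −(long value) = C$1.59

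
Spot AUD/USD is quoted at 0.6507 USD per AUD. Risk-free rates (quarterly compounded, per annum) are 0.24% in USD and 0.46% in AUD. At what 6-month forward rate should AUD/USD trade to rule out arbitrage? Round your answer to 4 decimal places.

0.6500

By covered interest parity, F = S · (1+r_USD/4)^(4T) / (1+r_AUD/4)^(4T)
= 0.6507 × 1.001200 / 1.002301 = 0.6507 × 0.998902
F = 0.6500 USD per AUD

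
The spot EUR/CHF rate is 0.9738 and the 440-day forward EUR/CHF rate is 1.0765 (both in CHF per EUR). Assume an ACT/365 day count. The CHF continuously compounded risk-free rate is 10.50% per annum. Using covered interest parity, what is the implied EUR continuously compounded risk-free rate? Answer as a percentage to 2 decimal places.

F = S·e^((r_CHF − r_EUR)T) ⇒ r_EUR = r_CHF − ln(F/S)/T
ln(1.0765/0.9738) = 0.100264; /(440/365) = 0.083174
r_EUR = 0.1050 − 0.083174 = 0.021826
r_EUR = 2.18%

2.18%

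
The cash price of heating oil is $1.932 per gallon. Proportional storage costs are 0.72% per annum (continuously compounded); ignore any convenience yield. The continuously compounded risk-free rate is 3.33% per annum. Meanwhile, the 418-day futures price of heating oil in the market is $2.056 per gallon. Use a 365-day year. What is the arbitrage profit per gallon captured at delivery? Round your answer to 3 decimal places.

Fair futures: F* = S·e^(carry·T), with carry = (r + u) = 0.0333 + 0.0072 = 0.0405
F* = 1.932 · e^(0.0405 × 418/365) = 1.932 · e^0.046381 = 1.932 × 1.047473 = $2.0237
Market $2.056 > fair $2.0237: forward overpriced → cash-and-carry (buy spot, short the forward).
At maturity, profit = |F_mkt − F*| = |2.056 − 2.0237| = $0.032 per gallon

$0.032 per gallon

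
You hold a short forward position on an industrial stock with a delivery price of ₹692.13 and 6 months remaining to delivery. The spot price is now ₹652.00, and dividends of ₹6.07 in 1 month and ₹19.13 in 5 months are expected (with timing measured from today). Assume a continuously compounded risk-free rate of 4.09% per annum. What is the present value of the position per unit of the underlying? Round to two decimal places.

₹50.98

PV(remaining dividends) I = 6.07·e^(−0.0409·1/12) + 19.13·e^(−0.0409·5/12) = 24.8561
Current forward F = (S − I)·e^(rT) = (652.00 − 24.8561)·e^(0.0409·6/12) = 627.1439 × 1.020661 = 640.1013
Value (long) = (F − K)·e^(−rT) = (640.1013 − 692.13) × 0.979758 = -50.9755
Short position value = −(long value) = ₹50.98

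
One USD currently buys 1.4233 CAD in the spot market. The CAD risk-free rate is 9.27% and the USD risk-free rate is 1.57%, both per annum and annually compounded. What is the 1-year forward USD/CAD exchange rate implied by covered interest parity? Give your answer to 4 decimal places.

By covered interest parity, F = S · (1+r_CAD)^T / (1+r_USD)^T
= 1.4233 × 1.092700 / 1.015700 = 1.4233 × 1.075810
F = 1.5312 CAD per USD

1.5312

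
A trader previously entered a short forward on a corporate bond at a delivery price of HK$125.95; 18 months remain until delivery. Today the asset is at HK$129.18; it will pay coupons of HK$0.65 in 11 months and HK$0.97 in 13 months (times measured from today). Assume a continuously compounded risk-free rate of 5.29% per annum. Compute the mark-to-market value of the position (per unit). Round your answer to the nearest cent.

PV(remaining coupons) I = 0.65·e^(−0.0529·11/12) + 0.97·e^(−0.0529·13/12) = 1.5352
Current forward F = (S − I)·e^(rT) = (129.18 − 1.5352)·e^(0.0529·18/12) = 127.6448 × 1.082583 = 138.1861
Value (long) = (F − K)·e^(−rT) = (138.1861 − 125.95) × 0.923717 = 11.3027
Short position value = −(long value) = -HK$11.30

-HK$11.30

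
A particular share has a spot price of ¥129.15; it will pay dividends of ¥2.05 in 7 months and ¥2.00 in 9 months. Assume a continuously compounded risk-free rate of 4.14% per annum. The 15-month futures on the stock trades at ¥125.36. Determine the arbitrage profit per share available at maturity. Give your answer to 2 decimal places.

PV(dividends) I = 2.05·e^(−0.0414·7/12) + 2.00·e^(−0.0414·9/12) = 3.9399
Fair futures F* = (S − I)·e^(rT) = (129.15 − 3.9399)·e^0.051750 = 125.2101 × 1.053112 = 131.8603
Market ¥125.36 < fair 131.8603: forward underpriced → reverse cash-and-carry (short the stock, invest proceeds at r, pay the dividends, go long the forward).
Profit at T = |F_mkt − F*| = |125.36 − 131.8603| = ¥6.50 per share

¥6.50 per share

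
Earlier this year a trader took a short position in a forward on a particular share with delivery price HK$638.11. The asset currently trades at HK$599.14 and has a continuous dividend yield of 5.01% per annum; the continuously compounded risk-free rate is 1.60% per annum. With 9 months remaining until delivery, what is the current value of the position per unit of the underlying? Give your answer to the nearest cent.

HK$53.45

Current fair forward for the remaining 9 months: F = S·e^((r − q)·T), (r − q) = 0.0160 − 0.0501 = -0.0341
F = 599.14 · e^(-0.0341 × 9/12) = 599.14 × 0.974749 = 584.0111
Value of long forward = (F − K)·e^(−rT) = (584.0111 − 638.11) · e^(−0.0160·9/12)
= -54.0989 × 0.988072 = -53.45
Short position value = −(long value) = HK$53.45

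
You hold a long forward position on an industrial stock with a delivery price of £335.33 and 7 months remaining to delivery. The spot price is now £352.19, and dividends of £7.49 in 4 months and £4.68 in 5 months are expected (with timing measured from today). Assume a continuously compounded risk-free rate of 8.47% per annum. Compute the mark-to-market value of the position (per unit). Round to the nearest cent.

PV(remaining dividends) I = 7.49·e^(−0.0847·4/12) + 4.68·e^(−0.0847·5/12) = 11.7992
Current forward F = (S − I)·e^(rT) = (352.19 − 11.7992)·e^(0.0847·7/12) = 340.3908 × 1.050649 = 357.6313
Value (long) = (F − K)·e^(−rT) = (357.6313 − 335.33) × 0.951792 = 21.2262
Value = £21.23

£21.23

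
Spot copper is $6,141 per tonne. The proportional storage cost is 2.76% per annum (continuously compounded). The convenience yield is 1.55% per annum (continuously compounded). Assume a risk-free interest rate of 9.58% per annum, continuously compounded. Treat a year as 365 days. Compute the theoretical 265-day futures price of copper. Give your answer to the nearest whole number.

$6,641 per tonne

Net carry = r + u − y = 0.0958 + 0.0276 − 0.0155 = 0.1079
F = S·e^((r+u−y)T) = 6141 · e^(0.1079 × 265/365) = 6141 · e^0.078338
= 6141 × 1.081488 = $6,641 per tonne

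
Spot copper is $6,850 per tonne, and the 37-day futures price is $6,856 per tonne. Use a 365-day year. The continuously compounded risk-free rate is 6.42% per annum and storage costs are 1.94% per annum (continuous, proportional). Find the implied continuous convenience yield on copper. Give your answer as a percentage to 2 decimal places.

F = S·e^((r+u−y)T) ⇒ (r+u−y) = ln(F/S)/T
ln(6856/6850) = 0.000876; /T ⇒ 0.008642
y = r + u − ln(F/S)/T = 0.0642 + 0.0194 − 0.008642 = 0.074958
y = 7.50%

7.50%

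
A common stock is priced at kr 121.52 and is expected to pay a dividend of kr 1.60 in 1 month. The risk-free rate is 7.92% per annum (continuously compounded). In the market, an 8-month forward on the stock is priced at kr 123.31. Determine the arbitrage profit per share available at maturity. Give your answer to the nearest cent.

PV(dividends) I = 1.60·e^(−0.0792·1/12) = 1.5895
Fair forward F* = (S − I)·e^(rT) = (121.52 − 1.5895)·e^0.052800 = 119.9305 × 1.054219 = 126.4330
Market kr 123.31 < fair 126.4330: forward underpriced → reverse cash-and-carry (short the stock, invest proceeds at r, pay the dividends, go long the forward).
Profit at T = |F_mkt − F*| = |123.31 − 126.4330| = kr 3.12 per share

kr 3.12 per share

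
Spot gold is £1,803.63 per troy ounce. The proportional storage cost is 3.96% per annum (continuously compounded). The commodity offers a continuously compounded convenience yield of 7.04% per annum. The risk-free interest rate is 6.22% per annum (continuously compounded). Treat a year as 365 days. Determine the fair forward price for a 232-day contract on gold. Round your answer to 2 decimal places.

£1,839.99 per troy ounce

Net carry = r + u − y = 0.0622 + 0.0396 − 0.0704 = 0.0314
F = S·e^((r+u−y)T) = 1803.63 · e^(0.0314 × 232/365) = 1803.63 · e^0.01995836
= 1803.63 × 1.02015886 = £1,839.99 per troy ounce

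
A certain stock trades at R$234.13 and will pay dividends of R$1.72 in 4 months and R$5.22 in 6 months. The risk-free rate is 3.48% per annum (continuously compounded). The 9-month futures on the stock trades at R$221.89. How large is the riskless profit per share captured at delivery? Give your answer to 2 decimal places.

PV(dividends) I = 1.72·e^(−0.0348·4/12) + 5.22·e^(−0.0348·6/12) = 6.8301
Fair futures F* = (S − I)·e^(rT) = (234.13 − 6.8301)·e^0.026100 = 227.2999 × 1.026444 = 233.3106
Market R$221.89 < fair 233.3106: forward underpriced → reverse cash-and-carry (short the stock, invest proceeds at r, pay the dividends, go long the forward).
Profit at T = |F_mkt − F*| = |221.89 − 233.3106| = R$11.42 per share

R$11.42 per share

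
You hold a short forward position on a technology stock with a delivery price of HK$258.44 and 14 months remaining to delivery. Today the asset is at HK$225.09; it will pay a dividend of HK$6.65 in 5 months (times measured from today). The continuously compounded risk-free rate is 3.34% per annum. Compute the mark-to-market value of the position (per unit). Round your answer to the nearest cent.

PV(remaining dividends) I = 6.65·e^(−0.0334·5/12) = 6.5581
Current forward F = (S − I)·e^(rT) = (225.09 − 6.5581)·e^(0.0334·14/12) = 218.5319 × 1.039736 = 227.2155
Value (long) = (F − K)·e^(−rT) = (227.2155 − 258.44) × 0.961783 = -30.0312
Short position value = −(long value) = HK$30.03

HK$30.03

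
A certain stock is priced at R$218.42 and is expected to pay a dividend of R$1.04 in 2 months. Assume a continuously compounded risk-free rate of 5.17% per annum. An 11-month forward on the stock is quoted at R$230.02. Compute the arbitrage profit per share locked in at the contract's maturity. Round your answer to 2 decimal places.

PV(dividends) I = 1.04·e^(−0.0517·2/12) = 1.0311
Fair forward F* = (S − I)·e^(rT) = (218.42 − 1.0311)·e^0.047392 = 217.3889 × 1.048533 = 227.9394
Market R$230.02 > fair 227.9394: forward overpriced → cash-and-carry (borrow at r, buy the stock and collect the dividends, short the forward).
Profit at T = |F_mkt − F*| = |230.02 − 227.9394| = R$2.08 per share

R$2.08 per share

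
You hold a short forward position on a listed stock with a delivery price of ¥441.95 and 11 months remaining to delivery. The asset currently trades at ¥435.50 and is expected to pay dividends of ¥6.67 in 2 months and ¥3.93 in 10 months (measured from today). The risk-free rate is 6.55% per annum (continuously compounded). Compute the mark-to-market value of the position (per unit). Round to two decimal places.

PV(remaining dividends) I = 6.67·e^(−0.0655·2/12) + 3.93·e^(−0.0655·10/12) = 10.3188
Current forward F = (S − I)·e^(rT) = (435.50 − 10.3188)·e^(0.0655·11/12) = 425.1812 × 1.061881 = 451.4918
Value (long) = (F − K)·e^(−rT) = (451.4918 − 441.95) × 0.941725 = 8.9858
Short position value = −(long value) = -¥8.99

-¥8.99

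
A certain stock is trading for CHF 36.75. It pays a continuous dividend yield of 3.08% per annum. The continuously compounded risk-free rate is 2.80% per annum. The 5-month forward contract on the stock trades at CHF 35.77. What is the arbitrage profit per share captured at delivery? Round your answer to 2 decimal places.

CHF 0.94 per share

Fair forward: F* = S·e^(carry·T), with carry = (r − q) = 0.0280 − 0.0308 = -0.0028
F* = 36.75 · e^(-0.0028 × 5/12) = 36.75 · e^-0.001167 = 36.75 × 0.998834 = CHF 36.7071
Market CHF 35.77 < fair CHF 36.7071: forward underpriced → reverse cash-and-carry (short spot, go long the forward).
At maturity, profit = |F_mkt − F*| = |35.77 − 36.7071| = CHF 0.94 per share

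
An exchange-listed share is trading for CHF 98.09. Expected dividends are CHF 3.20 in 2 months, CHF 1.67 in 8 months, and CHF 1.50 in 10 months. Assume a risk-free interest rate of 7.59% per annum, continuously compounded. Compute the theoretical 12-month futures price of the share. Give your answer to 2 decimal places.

PV(dividends) I = 3.20·e^(−0.0759·2/12) + 1.67·e^(−0.0759·8/12) + 1.50·e^(−0.0759·10/12)
I = 3.1598 + 1.5876 + 1.4081 = 6.1555
F = (S − I)·e^(rT) = (98.09 − 6.1555) · e^(0.0759·12/12)
= 91.9345 · e^0.075900 = 91.9345 × 1.078855 = CHF 99.18

CHF 99.18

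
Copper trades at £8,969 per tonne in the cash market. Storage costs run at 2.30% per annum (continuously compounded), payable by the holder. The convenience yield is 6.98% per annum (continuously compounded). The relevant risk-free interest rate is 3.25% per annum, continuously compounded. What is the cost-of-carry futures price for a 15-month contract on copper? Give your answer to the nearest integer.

£8,810 per tonne

Net carry = r + u − y = 0.0325 + 0.0230 − 0.0698 = -0.0143
F = S·e^((r+u−y)T) = 8969 · e^(-0.0143 × 15/12) = 8969 · e^-0.017875
= 8969 × 0.982284 = £8,810 per tonne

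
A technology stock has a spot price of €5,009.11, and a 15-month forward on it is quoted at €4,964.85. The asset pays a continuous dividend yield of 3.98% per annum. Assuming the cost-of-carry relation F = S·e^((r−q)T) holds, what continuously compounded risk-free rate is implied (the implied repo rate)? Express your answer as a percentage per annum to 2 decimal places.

3.27%

From F = S·e^((r−q)T): (r − q) = ln(F/S)/T
ln(4964.85/5009.11) = ln(0.991164) = -0.008875
(r − q) = -0.008875 / (15/12) = -0.007100
r = ln(F/S)/T + q = -0.007100 + 0.0398 = 0.032700
r = 3.27%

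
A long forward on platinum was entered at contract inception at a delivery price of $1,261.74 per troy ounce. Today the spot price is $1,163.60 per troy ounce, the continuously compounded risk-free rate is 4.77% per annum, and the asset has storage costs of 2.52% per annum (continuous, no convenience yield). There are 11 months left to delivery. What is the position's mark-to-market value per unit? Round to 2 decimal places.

-$16.97 per troy ounce

Current fair forward for the remaining 11 months: F = S·e^((r + u)·T), (r + u) = 0.0477 + 0.0252 = 0.0729
F = 1163.60 · e^(0.0729 × 11/12) = 1163.60 × 1.06910837 = 1244.0145
Value of long forward = (F − K)·e^(−rT) = (1244.0145 − 1261.74) · e^(−0.0477·11/12)
= -17.7255 × 0.95721716 = -16.97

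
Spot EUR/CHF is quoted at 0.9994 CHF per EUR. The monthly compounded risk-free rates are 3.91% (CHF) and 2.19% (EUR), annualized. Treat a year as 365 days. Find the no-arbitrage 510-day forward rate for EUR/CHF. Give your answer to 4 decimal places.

1.0236

By covered interest parity, F = S · (1+r_CHF/12)^(12T) / (1+r_EUR/12)^(12T)
= 0.9994 × 1.056059 / 1.031044 = 0.9994 × 1.024262
F = 1.0236 CHF per EUR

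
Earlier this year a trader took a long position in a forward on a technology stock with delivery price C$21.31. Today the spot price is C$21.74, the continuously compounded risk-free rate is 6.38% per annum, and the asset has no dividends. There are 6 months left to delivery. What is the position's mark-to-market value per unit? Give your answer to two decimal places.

Current fair forward for the remaining 6 months: F = S·e^(r·T), r = 0.0638
F = 21.74 · e^(0.0638 × 6/12) = 21.74 × 1.032414 = 22.4447
Value of long forward = (F − K)·e^(−rT) = (22.4447 − 21.31) · e^(−0.0638·6/12)
= 1.1347 × 0.968603 = 1.10

C$1.10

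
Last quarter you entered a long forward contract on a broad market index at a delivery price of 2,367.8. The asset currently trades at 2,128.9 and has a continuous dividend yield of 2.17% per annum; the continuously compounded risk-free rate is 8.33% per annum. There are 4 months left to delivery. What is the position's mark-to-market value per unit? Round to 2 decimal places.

Current fair forward for the remaining 4 months: F = S·e^((r − q)·T), (r − q) = 0.0833 − 0.0217 = 0.0616
F = 2128.9 · e^(0.0616 × 4/12) = 2128.9 × 1.02074559 = 2173.0653
Value of long forward = (F − K)·e^(−rT) = (2173.0653 − 2367.8) · e^(−0.0833·4/12)
= -194.7347 × 0.97261528 = -189.40

-189.40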